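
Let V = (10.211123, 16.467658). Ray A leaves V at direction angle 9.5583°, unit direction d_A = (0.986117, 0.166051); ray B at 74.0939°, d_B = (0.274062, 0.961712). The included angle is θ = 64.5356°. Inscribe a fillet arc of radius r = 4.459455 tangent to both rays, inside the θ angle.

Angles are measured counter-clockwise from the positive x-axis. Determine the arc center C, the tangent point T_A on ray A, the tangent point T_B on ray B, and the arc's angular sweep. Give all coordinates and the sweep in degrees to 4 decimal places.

center=(16.4355,22.0380) T_A=(17.1760,17.6405) T_B=(12.1468,23.2602) sweep=115.4644

bisector direction at 41.8261° = (0.745172,0.666872)
center distance |VC| = r/sin(θ/2) = 4.459455/sin(32.2678°) = 8.352960
C = V + |VC|·bis = (16.4355,22.0380)
T_A = V + ((C−V)·d_A)·d_A = V + 7.0629·d_A = (17.1760,17.6405)
T_B = V + ((C−V)·d_B)·d_B = V + 7.0629·d_B = (12.1468,23.2602)
sweep = 180° − θ = 115.4644°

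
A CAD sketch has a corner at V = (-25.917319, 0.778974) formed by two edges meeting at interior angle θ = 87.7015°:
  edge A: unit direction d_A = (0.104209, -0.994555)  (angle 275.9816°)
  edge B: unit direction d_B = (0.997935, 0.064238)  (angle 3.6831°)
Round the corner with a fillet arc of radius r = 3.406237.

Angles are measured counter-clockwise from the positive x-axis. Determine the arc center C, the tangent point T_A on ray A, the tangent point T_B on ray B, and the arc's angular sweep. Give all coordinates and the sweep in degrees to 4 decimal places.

center=(-22.1601,-2.3925) T_A=(-25.5478,-2.7474) T_B=(-22.3789,1.0067) sweep=92.2985

bisector direction at 319.8323° = (0.764160,-0.645026)
center distance |VC| = r/sin(θ/2) = 3.406237/sin(43.8507°) = 4.916750
C = V + |VC|·bis = (-22.1601,-2.3925)
T_A = V + ((C−V)·d_A)·d_A = V + 3.5457·d_A = (-25.5478,-2.7474)
T_B = V + ((C−V)·d_B)·d_B = V + 3.5457·d_B = (-22.3789,1.0067)
sweep = 180° − θ = 92.2985°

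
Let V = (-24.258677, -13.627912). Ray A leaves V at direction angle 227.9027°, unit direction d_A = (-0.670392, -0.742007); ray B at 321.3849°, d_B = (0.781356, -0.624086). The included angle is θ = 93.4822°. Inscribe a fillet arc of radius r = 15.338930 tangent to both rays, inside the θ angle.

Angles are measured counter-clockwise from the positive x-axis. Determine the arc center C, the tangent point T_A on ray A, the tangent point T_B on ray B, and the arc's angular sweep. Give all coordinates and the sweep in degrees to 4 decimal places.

bisector direction at 274.6438° = (0.080961,-0.996717)
center distance |VC| = r/sin(θ/2) = 15.338930/sin(46.7411°) = 21.062306
C = V + |VC|·bis = (-22.5535,-34.6211)
T_A = V + ((C−V)·d_A)·d_A = V + 14.4339·d_A = (-33.9351,-24.3380)
T_B = V + ((C−V)·d_B)·d_B = V + 14.4339·d_B = (-12.9806,-22.6359)
sweep = 180° − θ = 86.5178°

center=(-22.5535,-34.6211) T_A=(-33.9351,-24.3380) T_B=(-12.9806,-22.6359) sweep=86.5178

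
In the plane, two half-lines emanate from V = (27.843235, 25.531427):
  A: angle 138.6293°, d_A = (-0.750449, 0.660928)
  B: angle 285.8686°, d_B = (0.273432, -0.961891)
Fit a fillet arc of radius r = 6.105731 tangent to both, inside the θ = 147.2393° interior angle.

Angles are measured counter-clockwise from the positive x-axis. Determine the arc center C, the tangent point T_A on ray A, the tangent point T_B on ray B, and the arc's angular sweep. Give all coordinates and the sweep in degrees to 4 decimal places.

center=(22.4609,22.1356) T_A=(26.4964,26.7176) T_B=(28.3340,23.8051) sweep=32.7607

bisector direction at 212.2490° = (-0.845738,-0.533599)
center distance |VC| = r/sin(θ/2) = 6.105731/sin(73.6196°) = 6.364043
C = V + |VC|·bis = (22.4609,22.1356)
T_A = V + ((C−V)·d_A)·d_A = V + 1.7947·d_A = (26.4964,26.7176)
T_B = V + ((C−V)·d_B)·d_B = V + 1.7947·d_B = (28.3340,23.8051)
sweep = 180° − θ = 32.7607°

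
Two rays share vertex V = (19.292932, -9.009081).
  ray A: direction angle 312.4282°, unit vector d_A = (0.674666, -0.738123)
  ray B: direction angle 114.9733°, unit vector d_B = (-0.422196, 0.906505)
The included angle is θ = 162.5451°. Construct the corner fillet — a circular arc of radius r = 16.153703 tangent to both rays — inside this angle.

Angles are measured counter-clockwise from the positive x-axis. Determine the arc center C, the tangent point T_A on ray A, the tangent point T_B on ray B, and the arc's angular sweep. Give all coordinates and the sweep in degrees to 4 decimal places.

center=(32.8894,0.0589) T_A=(20.9660,-10.8395) T_B=(18.2460,-6.7611) sweep=17.4549

bisector direction at 33.7008° = (0.831947,0.554855)
center distance |VC| = r/sin(θ/2) = 16.153703/sin(81.2725°) = 16.342933
C = V + |VC|·bis = (32.8894,0.0589)
T_A = V + ((C−V)·d_A)·d_A = V + 2.4798·d_A = (20.9660,-10.8395)
T_B = V + ((C−V)·d_B)·d_B = V + 2.4798·d_B = (18.2460,-6.7611)
sweep = 180° − θ = 17.4549°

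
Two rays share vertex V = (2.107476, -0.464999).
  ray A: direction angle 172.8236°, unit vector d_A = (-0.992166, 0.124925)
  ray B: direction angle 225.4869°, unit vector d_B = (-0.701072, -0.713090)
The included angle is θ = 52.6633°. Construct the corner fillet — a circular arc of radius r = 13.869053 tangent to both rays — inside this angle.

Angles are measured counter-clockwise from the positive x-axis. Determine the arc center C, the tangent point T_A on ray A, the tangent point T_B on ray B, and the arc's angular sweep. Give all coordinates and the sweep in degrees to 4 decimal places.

bisector direction at 199.1552° = (-0.944633,-0.328129)
center distance |VC| = r/sin(θ/2) = 13.869053/sin(26.3316°) = 31.267145
C = V + |VC|·bis = (-27.4285,-10.7247)
T_A = V + ((C−V)·d_A)·d_A = V + 28.0229·d_A = (-25.6959,3.0358)
T_B = V + ((C−V)·d_B)·d_B = V + 28.0229·d_B = (-17.5386,-20.4479)
sweep = 180° − θ = 127.3367°

center=(-27.4285,-10.7247) T_A=(-25.6959,3.0358) T_B=(-17.5386,-20.4479) sweep=127.3367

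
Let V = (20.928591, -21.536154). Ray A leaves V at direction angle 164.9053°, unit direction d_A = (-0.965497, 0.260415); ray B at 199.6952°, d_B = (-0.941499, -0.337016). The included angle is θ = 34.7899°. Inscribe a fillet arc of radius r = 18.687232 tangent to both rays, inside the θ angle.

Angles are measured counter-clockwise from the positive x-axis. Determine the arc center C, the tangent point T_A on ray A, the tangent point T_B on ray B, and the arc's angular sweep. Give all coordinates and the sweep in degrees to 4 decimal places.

bisector direction at 182.3003° = (-0.999194,-0.040136)
center distance |VC| = r/sin(θ/2) = 18.687232/sin(17.3950°) = 62.508159
C = V + |VC|·bis = (-41.5292,-24.0450)
T_A = V + ((C−V)·d_A)·d_A = V + 59.6495·d_A = (-36.6628,-6.0025)
T_B = V + ((C−V)·d_B)·d_B = V + 59.6495·d_B = (-35.2313,-41.6390)
sweep = 180° − θ = 145.2101°

center=(-41.5292,-24.0450) T_A=(-36.6628,-6.0025) T_B=(-35.2313,-41.6390) sweep=145.2101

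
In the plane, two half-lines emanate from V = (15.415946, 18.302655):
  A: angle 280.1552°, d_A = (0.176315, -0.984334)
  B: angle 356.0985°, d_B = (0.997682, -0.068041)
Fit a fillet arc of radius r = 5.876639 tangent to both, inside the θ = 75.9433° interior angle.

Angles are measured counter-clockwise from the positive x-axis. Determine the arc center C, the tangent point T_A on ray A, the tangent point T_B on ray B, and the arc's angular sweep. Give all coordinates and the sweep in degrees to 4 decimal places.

bisector direction at 318.1268° = (0.744624,-0.667484)
center distance |VC| = r/sin(θ/2) = 5.876639/sin(37.9716°) = 9.551294
C = V + |VC|·bis = (22.5281,11.9273)
T_A = V + ((C−V)·d_A)·d_A = V + 7.5294·d_A = (16.7435,10.8912)
T_B = V + ((C−V)·d_B)·d_B = V + 7.5294·d_B = (22.9279,17.7903)
sweep = 180° − θ = 104.0567°

center=(22.5281,11.9273) T_A=(16.7435,10.8912) T_B=(22.9279,17.7903) sweep=104.0567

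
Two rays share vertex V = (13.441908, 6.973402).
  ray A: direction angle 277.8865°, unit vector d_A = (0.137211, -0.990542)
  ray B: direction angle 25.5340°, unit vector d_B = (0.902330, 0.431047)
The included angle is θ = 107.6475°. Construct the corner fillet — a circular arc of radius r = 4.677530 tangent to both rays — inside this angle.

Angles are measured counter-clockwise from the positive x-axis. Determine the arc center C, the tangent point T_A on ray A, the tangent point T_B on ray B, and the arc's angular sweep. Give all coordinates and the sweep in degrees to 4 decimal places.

center=(18.5445,4.2271) T_A=(13.9112,3.5853) T_B=(16.5283,8.4478) sweep=72.3525

bisector direction at 331.7102° = (0.880562,-0.473931)
center distance |VC| = r/sin(θ/2) = 4.677530/sin(53.8237°) = 5.794723
C = V + |VC|·bis = (18.5445,4.2271)
T_A = V + ((C−V)·d_A)·d_A = V + 3.4205·d_A = (13.9112,3.5853)
T_B = V + ((C−V)·d_B)·d_B = V + 3.4205·d_B = (16.5283,8.4478)
sweep = 180° − θ = 72.3525°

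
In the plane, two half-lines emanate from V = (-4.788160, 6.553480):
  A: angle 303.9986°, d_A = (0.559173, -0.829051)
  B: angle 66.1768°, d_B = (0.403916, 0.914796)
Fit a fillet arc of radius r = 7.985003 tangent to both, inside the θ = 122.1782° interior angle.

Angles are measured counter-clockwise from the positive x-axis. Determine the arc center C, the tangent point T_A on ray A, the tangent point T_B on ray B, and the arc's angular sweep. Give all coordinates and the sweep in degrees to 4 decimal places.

center=(4.2977,7.3624) T_A=(-2.3222,2.8974) T_B=(-3.0069,10.5877) sweep=57.8218

bisector direction at 5.0877° = (0.996060,0.088680)
center distance |VC| = r/sin(θ/2) = 7.985003/sin(61.0891°) = 9.121834
C = V + |VC|·bis = (4.2977,7.3624)
T_A = V + ((C−V)·d_A)·d_A = V + 4.4099·d_A = (-2.3222,2.8974)
T_B = V + ((C−V)·d_B)·d_B = V + 4.4099·d_B = (-3.0069,10.5877)
sweep = 180° − θ = 57.8218°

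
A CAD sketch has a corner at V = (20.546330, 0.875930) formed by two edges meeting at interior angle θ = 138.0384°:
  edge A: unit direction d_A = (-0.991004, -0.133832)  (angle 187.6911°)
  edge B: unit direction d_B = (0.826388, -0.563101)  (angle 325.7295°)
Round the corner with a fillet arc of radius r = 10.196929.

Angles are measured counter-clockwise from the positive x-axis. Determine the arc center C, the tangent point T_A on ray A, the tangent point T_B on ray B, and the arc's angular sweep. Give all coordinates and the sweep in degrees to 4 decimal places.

bisector direction at 256.7103° = (-0.229875,-0.973220)
center distance |VC| = r/sin(θ/2) = 10.196929/sin(69.0192°) = 10.920985
C = V + |VC|·bis = (18.0359,-9.7526)
T_A = V + ((C−V)·d_A)·d_A = V + 3.9103·d_A = (16.6712,0.3526)
T_B = V + ((C−V)·d_B)·d_B = V + 3.9103·d_B = (23.7778,-1.3260)
sweep = 180° − θ = 41.9616°

center=(18.0359,-9.7526) T_A=(16.6712,0.3526) T_B=(23.7778,-1.3260) sweep=41.9616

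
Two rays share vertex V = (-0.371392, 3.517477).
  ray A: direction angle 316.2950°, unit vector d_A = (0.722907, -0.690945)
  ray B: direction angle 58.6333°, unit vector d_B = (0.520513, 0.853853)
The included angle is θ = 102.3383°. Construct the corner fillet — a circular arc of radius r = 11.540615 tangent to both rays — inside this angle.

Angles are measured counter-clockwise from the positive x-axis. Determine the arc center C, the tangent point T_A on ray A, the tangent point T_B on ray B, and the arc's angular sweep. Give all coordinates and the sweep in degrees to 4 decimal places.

bisector direction at 7.4642° = (0.991526,0.129906)
center distance |VC| = r/sin(θ/2) = 11.540615/sin(51.1692°) = 14.814645
C = V + |VC|·bis = (14.3177,5.4420)
T_A = V + ((C−V)·d_A)·d_A = V + 9.2891·d_A = (6.3438,-2.9008)
T_B = V + ((C−V)·d_B)·d_B = V + 9.2891·d_B = (4.4637,11.4490)
sweep = 180° − θ = 77.6617°

center=(14.3177,5.4420) T_A=(6.3438,-2.9008) T_B=(4.4637,11.4490) sweep=77.6617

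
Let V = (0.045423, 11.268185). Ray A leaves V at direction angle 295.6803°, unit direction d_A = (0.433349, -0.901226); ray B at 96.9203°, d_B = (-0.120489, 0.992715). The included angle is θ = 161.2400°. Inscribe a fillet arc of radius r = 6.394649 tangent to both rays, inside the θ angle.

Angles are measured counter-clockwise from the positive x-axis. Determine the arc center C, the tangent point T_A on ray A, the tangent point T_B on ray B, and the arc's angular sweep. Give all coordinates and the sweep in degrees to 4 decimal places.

bisector direction at 16.3003° = (0.959804,0.280672)
center distance |VC| = r/sin(θ/2) = 6.394649/sin(80.6200°) = 6.481310
C = V + |VC|·bis = (6.2662,13.0873)
T_A = V + ((C−V)·d_A)·d_A = V + 1.0563·d_A = (0.5032,10.3162)
T_B = V + ((C−V)·d_B)·d_B = V + 1.0563·d_B = (-0.0819,12.3168)
sweep = 180° − θ = 18.7600°

center=(6.2662,13.0873) T_A=(0.5032,10.3162) T_B=(-0.0819,12.3168) sweep=18.7600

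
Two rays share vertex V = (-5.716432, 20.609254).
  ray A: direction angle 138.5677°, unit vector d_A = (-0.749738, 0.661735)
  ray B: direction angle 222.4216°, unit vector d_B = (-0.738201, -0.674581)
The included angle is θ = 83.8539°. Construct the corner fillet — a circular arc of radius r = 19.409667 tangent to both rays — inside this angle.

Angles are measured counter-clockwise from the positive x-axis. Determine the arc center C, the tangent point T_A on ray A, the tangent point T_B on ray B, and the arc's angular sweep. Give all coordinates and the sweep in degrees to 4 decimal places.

center=(-34.7638,20.3585) T_A=(-21.9197,34.9106) T_B=(-21.6704,6.0302) sweep=96.1461

bisector direction at 180.4946° = (-0.999963,-0.008633)
center distance |VC| = r/sin(θ/2) = 19.409667/sin(41.9269°) = 29.048448
C = V + |VC|·bis = (-34.7638,20.3585)
T_A = V + ((C−V)·d_A)·d_A = V + 21.6120·d_A = (-21.9197,34.9106)
T_B = V + ((C−V)·d_B)·d_B = V + 21.6120·d_B = (-21.6704,6.0302)
sweep = 180° − θ = 96.1461°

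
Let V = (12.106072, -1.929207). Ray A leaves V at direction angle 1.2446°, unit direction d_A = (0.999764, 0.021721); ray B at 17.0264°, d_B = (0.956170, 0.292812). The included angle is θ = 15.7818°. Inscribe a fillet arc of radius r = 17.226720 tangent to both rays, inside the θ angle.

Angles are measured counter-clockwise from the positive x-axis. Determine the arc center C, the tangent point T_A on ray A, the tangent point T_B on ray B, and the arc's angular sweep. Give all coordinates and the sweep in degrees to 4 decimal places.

bisector direction at 9.1355° = (0.987316,0.158770)
center distance |VC| = r/sin(θ/2) = 17.226720/sin(7.8909°) = 125.479409
C = V + |VC|·bis = (135.9939,17.9931)
T_A = V + ((C−V)·d_A)·d_A = V + 124.2913·d_A = (136.3680,0.7705)
T_B = V + ((C−V)·d_B)·d_B = V + 124.2913·d_B = (130.9497,34.4648)
sweep = 180° − θ = 164.2182°

center=(135.9939,17.9931) T_A=(136.3680,0.7705) T_B=(130.9497,34.4648) sweep=164.2182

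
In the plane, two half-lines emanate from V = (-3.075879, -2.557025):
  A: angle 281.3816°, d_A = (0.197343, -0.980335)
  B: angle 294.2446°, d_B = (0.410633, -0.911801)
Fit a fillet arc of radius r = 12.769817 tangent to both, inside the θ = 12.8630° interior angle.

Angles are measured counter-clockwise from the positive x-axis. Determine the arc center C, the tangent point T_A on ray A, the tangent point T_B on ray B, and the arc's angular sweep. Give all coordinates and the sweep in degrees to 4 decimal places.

center=(31.7984,-111.0925) T_A=(19.2797,-113.6125) T_B=(43.4419,-105.8487) sweep=167.1370

bisector direction at 287.8131° = (0.305913,-0.952059)
center distance |VC| = r/sin(θ/2) = 12.769817/sin(6.4315°) = 114.000683
C = V + |VC|·bis = (31.7984,-111.0925)
T_A = V + ((C−V)·d_A)·d_A = V + 113.2832·d_A = (19.2797,-113.6125)
T_B = V + ((C−V)·d_B)·d_B = V + 113.2832·d_B = (43.4419,-105.8487)
sweep = 180° − θ = 167.1370°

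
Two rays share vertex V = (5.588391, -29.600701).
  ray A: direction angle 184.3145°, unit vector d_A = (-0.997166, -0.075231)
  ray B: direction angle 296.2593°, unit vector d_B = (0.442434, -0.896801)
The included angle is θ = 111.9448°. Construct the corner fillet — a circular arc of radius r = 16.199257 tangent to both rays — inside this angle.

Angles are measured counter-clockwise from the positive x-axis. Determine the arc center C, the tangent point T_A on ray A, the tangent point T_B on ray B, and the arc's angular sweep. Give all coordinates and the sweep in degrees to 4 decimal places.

center=(-4.0998,-46.5769) T_A=(-5.3185,-30.4236) T_B=(10.4277,-39.4098) sweep=68.0552

bisector direction at 240.2869° = (-0.495657,-0.868518)
center distance |VC| = r/sin(θ/2) = 16.199257/sin(55.9724°) = 19.546188
C = V + |VC|·bis = (-4.0998,-46.5769)
T_A = V + ((C−V)·d_A)·d_A = V + 10.9379·d_A = (-5.3185,-30.4236)
T_B = V + ((C−V)·d_B)·d_B = V + 10.9379·d_B = (10.4277,-39.4098)
sweep = 180° − θ = 68.0552°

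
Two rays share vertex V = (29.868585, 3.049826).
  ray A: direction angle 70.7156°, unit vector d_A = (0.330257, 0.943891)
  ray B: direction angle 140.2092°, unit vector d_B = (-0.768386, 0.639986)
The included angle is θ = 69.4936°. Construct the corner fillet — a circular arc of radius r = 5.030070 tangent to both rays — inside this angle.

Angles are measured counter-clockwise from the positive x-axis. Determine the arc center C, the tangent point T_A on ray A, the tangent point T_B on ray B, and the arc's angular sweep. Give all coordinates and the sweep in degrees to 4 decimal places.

center=(27.5157,11.5558) T_A=(32.2635,9.8946) T_B=(24.2965,7.6908) sweep=110.5064

bisector direction at 105.4624° = (-0.266606,0.963806)
center distance |VC| = r/sin(θ/2) = 5.030070/sin(34.7468°) = 8.825445
C = V + |VC|·bis = (27.5157,11.5558)
T_A = V + ((C−V)·d_A)·d_A = V + 7.2517·d_A = (32.2635,9.8946)
T_B = V + ((C−V)·d_B)·d_B = V + 7.2517·d_B = (24.2965,7.6908)
sweep = 180° − θ = 110.5064°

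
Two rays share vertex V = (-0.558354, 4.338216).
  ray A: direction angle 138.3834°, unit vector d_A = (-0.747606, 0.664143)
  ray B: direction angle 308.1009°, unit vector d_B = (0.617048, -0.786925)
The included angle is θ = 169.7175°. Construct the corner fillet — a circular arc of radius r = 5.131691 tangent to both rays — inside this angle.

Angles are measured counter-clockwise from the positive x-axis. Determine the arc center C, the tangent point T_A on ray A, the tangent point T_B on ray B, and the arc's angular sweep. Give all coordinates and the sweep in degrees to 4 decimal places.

bisector direction at 223.2422° = (-0.728465,-0.685083)
center distance |VC| = r/sin(θ/2) = 5.131691/sin(84.8588°) = 5.152420
C = V + |VC|·bis = (-4.3117,0.8084)
T_A = V + ((C−V)·d_A)·d_A = V + 0.4617·d_A = (-0.9035,4.6449)
T_B = V + ((C−V)·d_B)·d_B = V + 0.4617·d_B = (-0.2735,3.9749)
sweep = 180° − θ = 10.2825°

center=(-4.3117,0.8084) T_A=(-0.9035,4.6449) T_B=(-0.2735,3.9749) sweep=10.2825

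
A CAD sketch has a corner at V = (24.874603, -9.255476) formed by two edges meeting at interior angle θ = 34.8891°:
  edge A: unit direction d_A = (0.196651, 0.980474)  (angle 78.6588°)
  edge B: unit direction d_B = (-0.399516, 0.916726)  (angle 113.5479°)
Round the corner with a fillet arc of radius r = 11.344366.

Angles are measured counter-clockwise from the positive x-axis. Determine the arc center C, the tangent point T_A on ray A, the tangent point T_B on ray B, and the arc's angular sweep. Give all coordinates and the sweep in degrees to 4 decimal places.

bisector direction at 96.1034° = (-0.106322,0.994332)
center distance |VC| = r/sin(θ/2) = 11.344366/sin(17.4445°) = 37.841968
C = V + |VC|·bis = (20.8512,28.3720)
T_A = V + ((C−V)·d_A)·d_A = V + 36.1015·d_A = (31.9740,26.1411)
T_B = V + ((C−V)·d_B)·d_B = V + 36.1015·d_B = (10.4515,23.8397)
sweep = 180° − θ = 145.1109°

center=(20.8512,28.3720) T_A=(31.9740,26.1411) T_B=(10.4515,23.8397) sweep=145.1109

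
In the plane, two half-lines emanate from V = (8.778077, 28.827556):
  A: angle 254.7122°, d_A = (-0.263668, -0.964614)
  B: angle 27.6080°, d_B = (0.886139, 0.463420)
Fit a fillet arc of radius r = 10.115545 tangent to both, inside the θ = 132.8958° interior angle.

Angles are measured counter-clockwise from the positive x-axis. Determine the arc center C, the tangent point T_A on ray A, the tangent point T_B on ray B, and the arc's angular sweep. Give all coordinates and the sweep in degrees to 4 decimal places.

bisector direction at 321.1601° = (0.778901,-0.627146)
center distance |VC| = r/sin(θ/2) = 10.115545/sin(66.4479°) = 11.034774
C = V + |VC|·bis = (17.3731,21.9071)
T_A = V + ((C−V)·d_A)·d_A = V + 4.4093·d_A = (7.6155,24.5743)
T_B = V + ((C−V)·d_B)·d_B = V + 4.4093·d_B = (12.6853,30.8709)
sweep = 180° − θ = 47.1042°

center=(17.3731,21.9071) T_A=(7.6155,24.5743) T_B=(12.6853,30.8709) sweep=47.1042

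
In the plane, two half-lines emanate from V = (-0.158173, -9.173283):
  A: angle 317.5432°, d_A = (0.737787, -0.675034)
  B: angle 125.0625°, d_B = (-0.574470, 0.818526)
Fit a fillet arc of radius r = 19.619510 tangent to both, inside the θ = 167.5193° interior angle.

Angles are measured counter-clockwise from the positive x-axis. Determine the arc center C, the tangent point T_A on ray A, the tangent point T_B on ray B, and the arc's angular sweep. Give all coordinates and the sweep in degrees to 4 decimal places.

center=(14.6685,3.8535) T_A=(1.4246,-10.6215) T_B=(-1.3906,-7.4173) sweep=12.4807

bisector direction at 41.3028° = (0.751231,0.660039)
center distance |VC| = r/sin(θ/2) = 19.619510/sin(83.7596°) = 19.736455
C = V + |VC|·bis = (14.6685,3.8535)
T_A = V + ((C−V)·d_A)·d_A = V + 2.1453·d_A = (1.4246,-10.6215)
T_B = V + ((C−V)·d_B)·d_B = V + 2.1453·d_B = (-1.3906,-7.4173)
sweep = 180° − θ = 12.4807°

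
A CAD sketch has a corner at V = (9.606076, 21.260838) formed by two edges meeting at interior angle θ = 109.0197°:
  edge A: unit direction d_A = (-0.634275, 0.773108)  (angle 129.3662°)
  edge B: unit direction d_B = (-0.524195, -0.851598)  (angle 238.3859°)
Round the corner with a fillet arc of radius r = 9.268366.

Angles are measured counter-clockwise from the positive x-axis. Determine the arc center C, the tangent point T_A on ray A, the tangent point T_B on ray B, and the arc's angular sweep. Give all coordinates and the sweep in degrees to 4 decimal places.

bisector direction at 183.8761° = (-0.997713,-0.067598)
center distance |VC| = r/sin(θ/2) = 9.268366/sin(54.5099°) = 11.383188
C = V + |VC|·bis = (-1.7511,20.4914)
T_A = V + ((C−V)·d_A)·d_A = V + 6.6087·d_A = (5.4144,26.3700)
T_B = V + ((C−V)·d_B)·d_B = V + 6.6087·d_B = (6.1418,15.6329)
sweep = 180° − θ = 70.9803°

center=(-1.7511,20.4914) T_A=(5.4144,26.3700) T_B=(6.1418,15.6329) sweep=70.9803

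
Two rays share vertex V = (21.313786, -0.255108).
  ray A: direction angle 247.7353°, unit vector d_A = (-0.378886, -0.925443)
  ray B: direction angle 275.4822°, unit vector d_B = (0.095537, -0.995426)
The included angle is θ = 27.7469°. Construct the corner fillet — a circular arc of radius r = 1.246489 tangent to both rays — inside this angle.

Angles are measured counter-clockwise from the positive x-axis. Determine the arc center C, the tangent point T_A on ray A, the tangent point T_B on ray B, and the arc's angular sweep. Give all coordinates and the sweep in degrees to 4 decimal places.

center=(20.5552,-5.3980) T_A=(19.4016,-4.9257) T_B=(21.7959,-5.2789) sweep=152.2531

bisector direction at 261.6087° = (-0.145932,-0.989295)
center distance |VC| = r/sin(θ/2) = 1.246489/sin(13.8735°) = 5.198508
C = V + |VC|·bis = (20.5552,-5.3980)
T_A = V + ((C−V)·d_A)·d_A = V + 5.0469·d_A = (19.4016,-4.9257)
T_B = V + ((C−V)·d_B)·d_B = V + 5.0469·d_B = (21.7959,-5.2789)
sweep = 180° − θ = 152.2531°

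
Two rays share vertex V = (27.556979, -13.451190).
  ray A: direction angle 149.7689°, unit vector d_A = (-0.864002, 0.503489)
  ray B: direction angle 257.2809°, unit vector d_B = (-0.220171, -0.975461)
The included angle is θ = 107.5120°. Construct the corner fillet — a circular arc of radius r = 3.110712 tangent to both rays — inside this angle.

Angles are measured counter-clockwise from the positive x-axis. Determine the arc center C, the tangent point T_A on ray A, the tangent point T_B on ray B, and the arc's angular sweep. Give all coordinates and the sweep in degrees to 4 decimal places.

bisector direction at 203.5249° = (-0.916887,-0.399148)
center distance |VC| = r/sin(θ/2) = 3.110712/sin(53.7560°) = 3.857020
C = V + |VC|·bis = (24.0205,-14.9907)
T_A = V + ((C−V)·d_A)·d_A = V + 2.2804·d_A = (25.5867,-12.3031)
T_B = V + ((C−V)·d_B)·d_B = V + 2.2804·d_B = (27.0549,-15.6756)
sweep = 180° − θ = 72.4880°

center=(24.0205,-14.9907) T_A=(25.5867,-12.3031) T_B=(27.0549,-15.6756) sweep=72.4880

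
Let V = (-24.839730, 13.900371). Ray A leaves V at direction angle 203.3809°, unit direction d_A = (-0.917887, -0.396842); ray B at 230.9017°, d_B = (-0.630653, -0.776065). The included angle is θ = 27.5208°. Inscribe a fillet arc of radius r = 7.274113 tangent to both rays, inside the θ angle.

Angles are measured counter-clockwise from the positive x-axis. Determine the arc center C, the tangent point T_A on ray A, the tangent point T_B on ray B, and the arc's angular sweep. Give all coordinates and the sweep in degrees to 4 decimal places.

bisector direction at 217.1413° = (-0.797149,-0.603783)
center distance |VC| = r/sin(θ/2) = 7.274113/sin(13.7604°) = 30.581206
C = V + |VC|·bis = (-49.2175,-4.5640)
T_A = V + ((C−V)·d_A)·d_A = V + 29.7035·d_A = (-52.1042,2.1128)
T_B = V + ((C−V)·d_B)·d_B = V + 29.7035·d_B = (-43.5723,-9.1515)
sweep = 180° − θ = 152.4792°

center=(-49.2175,-4.5640) T_A=(-52.1042,2.1128) T_B=(-43.5723,-9.1515) sweep=152.4792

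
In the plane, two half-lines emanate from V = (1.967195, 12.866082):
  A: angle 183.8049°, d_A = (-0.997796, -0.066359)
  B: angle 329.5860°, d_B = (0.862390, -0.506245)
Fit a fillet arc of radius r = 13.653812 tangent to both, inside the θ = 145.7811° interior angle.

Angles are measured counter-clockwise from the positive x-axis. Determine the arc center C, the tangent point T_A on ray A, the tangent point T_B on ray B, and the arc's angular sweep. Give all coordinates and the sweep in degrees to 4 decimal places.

bisector direction at 256.6954° = (-0.230127,-0.973161)
center distance |VC| = r/sin(θ/2) = 13.653812/sin(72.8906°) = 14.286048
C = V + |VC|·bis = (-1.3204,-1.0365)
T_A = V + ((C−V)·d_A)·d_A = V + 4.2029·d_A = (-2.2265,12.5872)
T_B = V + ((C−V)·d_B)·d_B = V + 4.2029·d_B = (5.5918,10.7384)
sweep = 180° − θ = 34.2189°

center=(-1.3204,-1.0365) T_A=(-2.2265,12.5872) T_B=(5.5918,10.7384) sweep=34.2189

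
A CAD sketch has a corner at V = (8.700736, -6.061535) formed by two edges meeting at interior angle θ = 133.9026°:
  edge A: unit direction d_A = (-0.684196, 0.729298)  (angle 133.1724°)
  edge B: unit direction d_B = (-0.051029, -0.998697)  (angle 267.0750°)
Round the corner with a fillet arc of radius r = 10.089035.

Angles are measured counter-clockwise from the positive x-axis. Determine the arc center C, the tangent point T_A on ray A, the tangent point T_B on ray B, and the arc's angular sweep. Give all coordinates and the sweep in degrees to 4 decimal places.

center=(-1.5942,-9.8338) T_A=(5.7637,-2.9309) T_B=(8.4817,-10.3486) sweep=46.0974

bisector direction at 200.1237° = (-0.938952,-0.344048)
center distance |VC| = r/sin(θ/2) = 10.089035/sin(66.9513°) = 10.964288
C = V + |VC|·bis = (-1.5942,-9.8338)
T_A = V + ((C−V)·d_A)·d_A = V + 4.2927·d_A = (5.7637,-2.9309)
T_B = V + ((C−V)·d_B)·d_B = V + 4.2927·d_B = (8.4817,-10.3486)
sweep = 180° − θ = 46.0974°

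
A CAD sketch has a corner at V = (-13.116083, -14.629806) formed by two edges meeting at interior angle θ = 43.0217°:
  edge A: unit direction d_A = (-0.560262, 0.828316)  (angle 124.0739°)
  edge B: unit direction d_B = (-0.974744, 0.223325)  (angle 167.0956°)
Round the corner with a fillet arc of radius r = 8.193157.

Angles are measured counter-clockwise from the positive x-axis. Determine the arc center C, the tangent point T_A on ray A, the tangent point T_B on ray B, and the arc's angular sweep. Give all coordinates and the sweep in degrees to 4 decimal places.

center=(-31.5493,-2.0011) T_A=(-24.7628,2.5892) T_B=(-33.3791,-9.9873) sweep=136.9783

bisector direction at 145.5848° = (-0.824963,0.565187)
center distance |VC| = r/sin(θ/2) = 8.193157/sin(21.5109°) = 22.344319
C = V + |VC|·bis = (-31.5493,-2.0011)
T_A = V + ((C−V)·d_A)·d_A = V + 20.7880·d_A = (-24.7628,2.5892)
T_B = V + ((C−V)·d_B)·d_B = V + 20.7880·d_B = (-33.3791,-9.9873)
sweep = 180° − θ = 136.9783°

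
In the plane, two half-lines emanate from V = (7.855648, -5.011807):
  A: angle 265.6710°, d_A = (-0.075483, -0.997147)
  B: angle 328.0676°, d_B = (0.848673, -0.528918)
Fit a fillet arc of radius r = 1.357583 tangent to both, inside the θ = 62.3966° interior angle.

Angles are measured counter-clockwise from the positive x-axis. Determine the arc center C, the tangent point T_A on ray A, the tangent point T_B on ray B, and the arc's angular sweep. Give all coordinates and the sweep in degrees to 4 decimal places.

bisector direction at 296.8693° = (0.451957,-0.892040)
center distance |VC| = r/sin(θ/2) = 1.357583/sin(31.1983°) = 2.620808
C = V + |VC|·bis = (9.0401,-7.3497)
T_A = V + ((C−V)·d_A)·d_A = V + 2.2418·d_A = (7.6864,-7.2472)
T_B = V + ((C−V)·d_B)·d_B = V + 2.2418·d_B = (9.7582,-6.1975)
sweep = 180° − θ = 117.6034°

center=(9.0401,-7.3497) T_A=(7.6864,-7.2472) T_B=(9.7582,-6.1975) sweep=117.6034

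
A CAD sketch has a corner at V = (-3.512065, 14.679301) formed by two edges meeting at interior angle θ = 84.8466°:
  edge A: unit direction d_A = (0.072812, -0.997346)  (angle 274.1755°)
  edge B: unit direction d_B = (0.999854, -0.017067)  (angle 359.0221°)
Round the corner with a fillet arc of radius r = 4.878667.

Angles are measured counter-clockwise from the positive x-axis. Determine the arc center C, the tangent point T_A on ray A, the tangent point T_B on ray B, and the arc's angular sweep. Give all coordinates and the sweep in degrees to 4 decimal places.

bisector direction at 316.5988° = (0.726560,-0.687103)
center distance |VC| = r/sin(θ/2) = 4.878667/sin(42.4233°) = 7.231912
C = V + |VC|·bis = (1.7424,9.7102)
T_A = V + ((C−V)·d_A)·d_A = V + 5.3385·d_A = (-3.1234,9.3550)
T_B = V + ((C−V)·d_B)·d_B = V + 5.3385·d_B = (1.8256,14.5882)
sweep = 180° − θ = 95.1534°

center=(1.7424,9.7102) T_A=(-3.1234,9.3550) T_B=(1.8256,14.5882) sweep=95.1534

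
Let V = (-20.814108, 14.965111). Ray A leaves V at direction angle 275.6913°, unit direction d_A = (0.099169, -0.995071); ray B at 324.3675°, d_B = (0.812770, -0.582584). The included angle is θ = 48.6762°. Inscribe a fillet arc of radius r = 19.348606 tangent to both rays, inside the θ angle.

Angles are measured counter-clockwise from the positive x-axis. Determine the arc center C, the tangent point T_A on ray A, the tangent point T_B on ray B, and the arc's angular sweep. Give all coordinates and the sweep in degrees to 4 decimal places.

center=(2.6812,-25.6818) T_A=(-16.5720,-27.6006) T_B=(13.9534,-9.9558) sweep=131.3238

bisector direction at 300.0294° = (0.500444,-0.865769)
center distance |VC| = r/sin(θ/2) = 19.348606/sin(24.3381°) = 46.948925
C = V + |VC|·bis = (2.6812,-25.6818)
T_A = V + ((C−V)·d_A)·d_A = V + 42.7765·d_A = (-16.5720,-27.6006)
T_B = V + ((C−V)·d_B)·d_B = V + 42.7765·d_B = (13.9534,-9.9558)
sweep = 180° − θ = 131.3238°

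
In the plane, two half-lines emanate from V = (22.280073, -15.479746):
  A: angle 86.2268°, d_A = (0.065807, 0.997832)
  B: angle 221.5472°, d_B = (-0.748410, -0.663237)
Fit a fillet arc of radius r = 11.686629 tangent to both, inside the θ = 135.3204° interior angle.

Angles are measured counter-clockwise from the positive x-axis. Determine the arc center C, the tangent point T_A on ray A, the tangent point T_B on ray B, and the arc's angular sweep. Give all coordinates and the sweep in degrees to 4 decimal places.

center=(10.9348,-9.9186) T_A=(22.5961,-10.6876) T_B=(18.6858,-18.6650) sweep=44.6796

bisector direction at 153.8870° = (-0.897928,0.440143)
center distance |VC| = r/sin(θ/2) = 11.686629/sin(67.6602°) = 12.634932
C = V + |VC|·bis = (10.9348,-9.9186)
T_A = V + ((C−V)·d_A)·d_A = V + 4.8025·d_A = (22.5961,-10.6876)
T_B = V + ((C−V)·d_B)·d_B = V + 4.8025·d_B = (18.6858,-18.6650)
sweep = 180° − θ = 44.6796°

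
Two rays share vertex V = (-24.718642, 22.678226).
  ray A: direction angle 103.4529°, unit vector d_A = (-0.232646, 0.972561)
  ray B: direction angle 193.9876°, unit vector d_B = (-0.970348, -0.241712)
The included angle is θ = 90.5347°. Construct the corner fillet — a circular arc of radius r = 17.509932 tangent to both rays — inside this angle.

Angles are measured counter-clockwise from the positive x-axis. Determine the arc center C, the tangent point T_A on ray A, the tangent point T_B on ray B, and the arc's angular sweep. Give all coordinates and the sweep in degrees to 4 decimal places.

bisector direction at 148.7203° = (-0.854642,0.519217)
center distance |VC| = r/sin(θ/2) = 17.509932/sin(45.2674°) = 24.648041
C = V + |VC|·bis = (-45.7839,35.4759)
T_A = V + ((C−V)·d_A)·d_A = V + 17.3473·d_A = (-28.7544,39.5495)
T_B = V + ((C−V)·d_B)·d_B = V + 17.3473·d_B = (-41.5515,18.4852)
sweep = 180° − θ = 89.4653°

center=(-45.7839,35.4759) T_A=(-28.7544,39.5495) T_B=(-41.5515,18.4852) sweep=89.4653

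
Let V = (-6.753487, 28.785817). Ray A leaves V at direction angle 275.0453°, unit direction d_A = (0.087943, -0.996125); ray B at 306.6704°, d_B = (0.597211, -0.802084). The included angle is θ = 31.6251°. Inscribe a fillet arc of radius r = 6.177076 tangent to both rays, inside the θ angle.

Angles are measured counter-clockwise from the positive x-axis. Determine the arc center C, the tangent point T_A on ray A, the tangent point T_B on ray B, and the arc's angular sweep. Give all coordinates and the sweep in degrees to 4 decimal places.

center=(1.3178,7.6025) T_A=(-4.8353,7.0592) T_B=(6.2723,11.2915) sweep=148.3749

bisector direction at 290.8578° = (0.356051,-0.934467)
center distance |VC| = r/sin(θ/2) = 6.177076/sin(15.8125°) = 22.668917
C = V + |VC|·bis = (1.3178,7.6025)
T_A = V + ((C−V)·d_A)·d_A = V + 21.8111·d_A = (-4.8353,7.0592)
T_B = V + ((C−V)·d_B)·d_B = V + 21.8111·d_B = (6.2723,11.2915)
sweep = 180° − θ = 148.3749°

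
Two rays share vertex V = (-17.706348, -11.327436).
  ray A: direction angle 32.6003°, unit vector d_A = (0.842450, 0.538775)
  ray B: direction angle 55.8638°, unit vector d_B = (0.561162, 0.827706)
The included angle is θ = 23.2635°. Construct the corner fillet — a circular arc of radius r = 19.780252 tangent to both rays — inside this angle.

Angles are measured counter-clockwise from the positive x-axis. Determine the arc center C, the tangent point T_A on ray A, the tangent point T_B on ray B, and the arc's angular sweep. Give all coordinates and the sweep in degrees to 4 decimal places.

bisector direction at 44.2321° = (0.716521,0.697566)
center distance |VC| = r/sin(θ/2) = 19.780252/sin(11.6318°) = 98.106249
C = V + |VC|·bis = (52.5888,57.1081)
T_A = V + ((C−V)·d_A)·d_A = V + 96.0915·d_A = (63.2459,40.4443)
T_B = V + ((C−V)·d_B)·d_B = V + 96.0915·d_B = (36.2166,68.2081)
sweep = 180° − θ = 156.7365°

center=(52.5888,57.1081) T_A=(63.2459,40.4443) T_B=(36.2166,68.2081) sweep=156.7365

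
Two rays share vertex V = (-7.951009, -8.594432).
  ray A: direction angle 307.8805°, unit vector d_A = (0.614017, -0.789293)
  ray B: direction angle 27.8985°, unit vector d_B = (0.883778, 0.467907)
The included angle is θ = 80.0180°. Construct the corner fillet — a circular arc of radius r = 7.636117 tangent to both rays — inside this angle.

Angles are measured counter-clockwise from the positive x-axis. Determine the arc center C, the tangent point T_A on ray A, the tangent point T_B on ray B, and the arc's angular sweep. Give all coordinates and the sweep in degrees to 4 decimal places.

bisector direction at 347.8895° = (0.977745,-0.209798)
center distance |VC| = r/sin(θ/2) = 7.636117/sin(40.0090°) = 11.877466
C = V + |VC|·bis = (3.6621,-11.0863)
T_A = V + ((C−V)·d_A)·d_A = V + 9.0975·d_A = (-2.3650,-15.7750)
T_B = V + ((C−V)·d_B)·d_B = V + 9.0975·d_B = (0.0891,-4.3377)
sweep = 180° − θ = 99.9820°

center=(3.6621,-11.0863) T_A=(-2.3650,-15.7750) T_B=(0.0891,-4.3377) sweep=99.9820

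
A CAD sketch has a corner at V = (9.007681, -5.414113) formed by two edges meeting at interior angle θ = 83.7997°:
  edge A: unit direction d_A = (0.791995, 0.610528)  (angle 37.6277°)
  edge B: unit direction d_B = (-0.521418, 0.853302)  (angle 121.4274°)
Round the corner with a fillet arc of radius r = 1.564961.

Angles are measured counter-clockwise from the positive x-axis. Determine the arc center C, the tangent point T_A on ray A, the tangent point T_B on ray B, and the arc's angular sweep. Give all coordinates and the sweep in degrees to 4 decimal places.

bisector direction at 79.5275° = (0.181763,0.983342)
center distance |VC| = r/sin(θ/2) = 1.564961/sin(41.8999°) = 2.343350
C = V + |VC|·bis = (9.4336,-3.1098)
T_A = V + ((C−V)·d_A)·d_A = V + 1.7442·d_A = (10.3891,-4.3492)
T_B = V + ((C−V)·d_B)·d_B = V + 1.7442·d_B = (8.0982,-3.9258)
sweep = 180° − θ = 96.2003°

center=(9.4336,-3.1098) T_A=(10.3891,-4.3492) T_B=(8.0982,-3.9258) sweep=96.2003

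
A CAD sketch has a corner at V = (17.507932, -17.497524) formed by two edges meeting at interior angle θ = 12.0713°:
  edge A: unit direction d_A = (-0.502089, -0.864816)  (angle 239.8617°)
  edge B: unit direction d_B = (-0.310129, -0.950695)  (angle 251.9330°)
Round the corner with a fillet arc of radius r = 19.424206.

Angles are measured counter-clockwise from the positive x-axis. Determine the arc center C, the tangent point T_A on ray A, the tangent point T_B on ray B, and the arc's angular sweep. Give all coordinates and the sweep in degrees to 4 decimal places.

bisector direction at 245.8973° = (-0.408373,-0.912815)
center distance |VC| = r/sin(θ/2) = 19.424206/sin(6.0357°) = 184.733381
C = V + |VC|·bis = (-57.9321,-186.1250)
T_A = V + ((C−V)·d_A)·d_A = V + 183.7093·d_A = (-74.7305,-176.3723)
T_B = V + ((C−V)·d_B)·d_B = V + 183.7093·d_B = (-39.4656,-192.1490)
sweep = 180° − θ = 167.9287°

center=(-57.9321,-186.1250) T_A=(-74.7305,-176.3723) T_B=(-39.4656,-192.1490) sweep=167.9287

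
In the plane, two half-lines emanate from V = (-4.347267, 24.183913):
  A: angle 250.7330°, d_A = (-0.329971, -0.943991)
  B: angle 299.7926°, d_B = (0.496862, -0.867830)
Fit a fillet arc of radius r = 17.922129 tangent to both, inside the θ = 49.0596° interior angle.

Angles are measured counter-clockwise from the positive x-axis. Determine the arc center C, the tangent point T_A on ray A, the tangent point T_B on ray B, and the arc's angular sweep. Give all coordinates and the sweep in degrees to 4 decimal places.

center=(-0.3877,-18.8026) T_A=(-17.3060,-12.8889) T_B=(15.1657,-9.8978) sweep=130.9404

bisector direction at 275.2628° = (0.091724,-0.995784)
center distance |VC| = r/sin(θ/2) = 17.922129/sin(24.5298°) = 43.168537
C = V + |VC|·bis = (-0.3877,-18.8026)
T_A = V + ((C−V)·d_A)·d_A = V + 39.2724·d_A = (-17.3060,-12.8889)
T_B = V + ((C−V)·d_B)·d_B = V + 39.2724·d_B = (15.1657,-9.8978)
sweep = 180° − θ = 130.9404°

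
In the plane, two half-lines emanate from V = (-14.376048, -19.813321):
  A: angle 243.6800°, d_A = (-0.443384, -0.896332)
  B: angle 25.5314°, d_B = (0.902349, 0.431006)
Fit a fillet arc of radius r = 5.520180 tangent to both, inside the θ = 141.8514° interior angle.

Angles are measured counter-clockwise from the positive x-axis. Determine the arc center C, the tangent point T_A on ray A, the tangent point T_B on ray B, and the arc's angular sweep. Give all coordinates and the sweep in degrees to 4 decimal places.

bisector direction at 314.6057° = (0.702224,-0.711956)
center distance |VC| = r/sin(θ/2) = 5.520180/sin(70.9257°) = 5.840869
C = V + |VC|·bis = (-10.2744,-23.9718)
T_A = V + ((C−V)·d_A)·d_A = V + 1.9088·d_A = (-15.2224,-21.5242)
T_B = V + ((C−V)·d_B)·d_B = V + 1.9088·d_B = (-12.6537,-18.9906)
sweep = 180° − θ = 38.1486°

center=(-10.2744,-23.9718) T_A=(-15.2224,-21.5242) T_B=(-12.6537,-18.9906) sweep=38.1486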